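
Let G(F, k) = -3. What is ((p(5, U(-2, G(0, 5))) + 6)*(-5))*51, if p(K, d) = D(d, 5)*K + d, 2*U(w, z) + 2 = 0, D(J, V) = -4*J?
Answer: -6375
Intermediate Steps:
U(w, z) = -1 (U(w, z) = -1 + (½)*0 = -1 + 0 = -1)
p(K, d) = d - 4*K*d (p(K, d) = (-4*d)*K + d = -4*K*d + d = d - 4*K*d)
((p(5, U(-2, G(0, 5))) + 6)*(-5))*51 = ((-(1 - 4*5) + 6)*(-5))*51 = ((-(1 - 20) + 6)*(-5))*51 = ((-1*(-19) + 6)*(-5))*51 = ((19 + 6)*(-5))*51 = (25*(-5))*51 = -125*51 = -6375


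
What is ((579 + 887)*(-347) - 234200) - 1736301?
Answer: -2479203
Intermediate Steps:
((579 + 887)*(-347) - 234200) - 1736301 = (1466*(-347) - 234200) - 1736301 = (-508702 - 234200) - 1736301 = -742902 - 1736301 = -2479203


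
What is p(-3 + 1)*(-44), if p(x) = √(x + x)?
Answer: -88*I ≈ -88.0*I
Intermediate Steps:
p(x) = √2*√x (p(x) = √(2*x) = √2*√x)
p(-3 + 1)*(-44) = (√2*√(-3 + 1))*(-44) = (√2*√(-2))*(-44) = (√2*(I*√2))*(-44) = (2*I)*(-44) = -88*I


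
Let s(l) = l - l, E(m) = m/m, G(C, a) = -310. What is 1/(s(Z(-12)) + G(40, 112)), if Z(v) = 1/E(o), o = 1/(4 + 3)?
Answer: -1/310 ≈ -0.0032258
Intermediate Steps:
o = ⅐ (o = 1/7 = ⅐ ≈ 0.14286)
E(m) = 1
Z(v) = 1 (Z(v) = 1/1 = 1)
s(l) = 0
1/(s(Z(-12)) + G(40, 112)) = 1/(0 - 310) = 1/(-310) = -1/310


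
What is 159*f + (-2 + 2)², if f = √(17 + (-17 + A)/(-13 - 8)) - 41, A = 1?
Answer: -6519 + 53*√7833/7 ≈ -5848.9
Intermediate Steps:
f = -41 + √7833/21 (f = √(17 + (-17 + 1)/(-13 - 8)) - 41 = √(17 - 16/(-21)) - 41 = √(17 - 16*(-1/21)) - 41 = √(17 + 16/21) - 41 = √(373/21) - 41 = √7833/21 - 41 = -41 + √7833/21 ≈ -36.786)
159*f + (-2 + 2)² = 159*(-41 + √7833/21) + (-2 + 2)² = (-6519 + 53*√7833/7) + 0² = (-6519 + 53*√7833/7) + 0 = -6519 + 53*√7833/7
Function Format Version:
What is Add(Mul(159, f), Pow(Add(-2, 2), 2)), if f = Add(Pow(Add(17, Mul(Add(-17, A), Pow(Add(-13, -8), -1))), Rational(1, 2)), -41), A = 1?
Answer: Add(-6519, Mul(Rational(53, 7), Pow(7833, Rational(1, 2)))) ≈ -5848.9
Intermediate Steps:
f = Add(-41, Mul(Rational(1, 21), Pow(7833, Rational(1, 2)))) (f = Add(Pow(Add(17, Mul(Add(-17, 1), Pow(Add(-13, -8), -1))), Rational(1, 2)), -41) = Add(Pow(Add(17, Mul(-16, Pow(-21, -1))), Rational(1, 2)), -41) = Add(Pow(Add(17, Mul(-16, Rational(-1, 21))), Rational(1, 2)), -41) = Add(Pow(Add(17, Rational(16, 21)), Rational(1, 2)), -41) = Add(Pow(Rational(373, 21), Rational(1, 2)), -41) = Add(Mul(Rational(1, 21), Pow(7833, Rational(1, 2))), -41) = Add(-41, Mul(Rational(1, 21), Pow(7833, Rational(1, 2)))) ≈ -36.786)
Add(Mul(159, f), Pow(Add(-2, 2), 2)) = Add(Mul(159, Add(-41, Mul(Rational(1, 21), Pow(7833, Rational(1, 2))))), Pow(Add(-2, 2), 2)) = Add(Add(-6519, Mul(Rational(53, 7), Pow(7833, Rational(1, 2)))), Pow(0, 2)) = Add(Add(-6519, Mul(Rational(53, 7), Pow(7833, Rational(1, 2)))), 0) = Add(-6519, Mul(Rational(53, 7), Pow(7833, Rational(1, 2))))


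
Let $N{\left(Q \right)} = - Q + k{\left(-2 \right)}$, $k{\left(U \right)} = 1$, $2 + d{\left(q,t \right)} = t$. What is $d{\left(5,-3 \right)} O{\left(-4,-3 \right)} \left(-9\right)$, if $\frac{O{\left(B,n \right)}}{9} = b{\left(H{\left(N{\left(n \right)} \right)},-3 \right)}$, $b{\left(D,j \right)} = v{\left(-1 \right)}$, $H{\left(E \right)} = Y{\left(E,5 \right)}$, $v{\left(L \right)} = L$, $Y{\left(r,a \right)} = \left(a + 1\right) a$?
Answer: $-405$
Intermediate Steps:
$d{\left(q,t \right)} = -2 + t$
$Y{\left(r,a \right)} = a \left(1 + a\right)$ ($Y{\left(r,a \right)} = \left(1 + a\right) a = a \left(1 + a\right)$)
$N{\left(Q \right)} = 1 - Q$ ($N{\left(Q \right)} = - Q + 1 = 1 - Q$)
$H{\left(E \right)} = 30$ ($H{\left(E \right)} = 5 \left(1 + 5\right) = 5 \cdot 6 = 30$)
$b{\left(D,j \right)} = -1$
$O{\left(B,n \right)} = -9$ ($O{\left(B,n \right)} = 9 \left(-1\right) = -9$)
$d{\left(5,-3 \right)} O{\left(-4,-3 \right)} \left(-9\right) = \left(-2 - 3\right) \left(-9\right) \left(-9\right) = \left(-5\right) \left(-9\right) \left(-9\right) = 45 \left(-9\right) = -405$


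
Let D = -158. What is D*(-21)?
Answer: 3318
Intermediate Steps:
D*(-21) = -158*(-21) = 3318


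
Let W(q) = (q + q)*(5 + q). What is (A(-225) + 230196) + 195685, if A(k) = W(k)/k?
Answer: 425441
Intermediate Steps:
W(q) = 2*q*(5 + q) (W(q) = (2*q)*(5 + q) = 2*q*(5 + q))
A(k) = 10 + 2*k (A(k) = (2*k*(5 + k))/k = 10 + 2*k)
(A(-225) + 230196) + 195685 = ((10 + 2*(-225)) + 230196) + 195685 = ((10 - 450) + 230196) + 195685 = (-440 + 230196) + 195685 = 229756 + 195685 = 425441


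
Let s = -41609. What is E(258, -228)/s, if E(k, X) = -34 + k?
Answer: -224/41609 ≈ -0.0053834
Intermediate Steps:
E(258, -228)/s = (-34 + 258)/(-41609) = 224*(-1/41609) = -224/41609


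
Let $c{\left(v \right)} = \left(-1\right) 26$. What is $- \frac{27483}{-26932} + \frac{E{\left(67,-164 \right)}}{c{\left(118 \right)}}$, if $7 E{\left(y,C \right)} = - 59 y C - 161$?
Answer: $- \frac{8725231093}{2450812} \approx -3560.1$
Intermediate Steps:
$E{\left(y,C \right)} = -23 - \frac{59 C y}{7}$ ($E{\left(y,C \right)} = \frac{- 59 y C - 161}{7} = \frac{- 59 C y - 161}{7} = \frac{-161 - 59 C y}{7} = -23 - \frac{59 C y}{7}$)
$c{\left(v \right)} = -26$
$- \frac{27483}{-26932} + \frac{E{\left(67,-164 \right)}}{c{\left(118 \right)}} = - \frac{27483}{-26932} + \frac{-23 - \left(- \frac{9676}{7}\right) 67}{-26} = \left(-27483\right) \left(- \frac{1}{26932}\right) + \left(-23 + \frac{648292}{7}\right) \left(- \frac{1}{26}\right) = \frac{27483}{26932} + \frac{648131}{7} \left(- \frac{1}{26}\right) = \frac{27483}{26932} - \frac{648131}{182} = - \frac{8725231093}{2450812}$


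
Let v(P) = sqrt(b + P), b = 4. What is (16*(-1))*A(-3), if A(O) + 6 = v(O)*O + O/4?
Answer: 156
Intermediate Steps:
v(P) = sqrt(4 + P)
A(O) = -6 + O/4 + O*sqrt(4 + O) (A(O) = -6 + (sqrt(4 + O)*O + O/4) = -6 + (O*sqrt(4 + O) + O*(1/4)) = -6 + (O*sqrt(4 + O) + O/4) = -6 + (O/4 + O*sqrt(4 + O)) = -6 + O/4 + O*sqrt(4 + O))
(16*(-1))*A(-3) = (16*(-1))*(-6 + (1/4)*(-3) - 3*sqrt(4 - 3)) = -16*(-6 - 3/4 - 3*sqrt(1)) = -16*(-6 - 3/4 - 3*1) = -16*(-6 - 3/4 - 3) = -16*(-39/4) = 156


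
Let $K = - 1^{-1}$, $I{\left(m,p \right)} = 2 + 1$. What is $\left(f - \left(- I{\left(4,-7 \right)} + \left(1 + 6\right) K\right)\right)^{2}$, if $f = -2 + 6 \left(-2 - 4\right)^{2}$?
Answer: $50176$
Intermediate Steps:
$I{\left(m,p \right)} = 3$
$K = -1$ ($K = \left(-1\right) 1 = -1$)
$f = 214$ ($f = -2 + 6 \left(-6\right)^{2} = -2 + 6 \cdot 36 = -2 + 216 = 214$)
$\left(f - \left(- I{\left(4,-7 \right)} + \left(1 + 6\right) K\right)\right)^{2} = \left(214 - \left(-3 + \left(1 + 6\right) \left(-1\right)\right)\right)^{2} = \left(214 - \left(-3 + 7 \left(-1\right)\right)\right)^{2} = \left(214 + \left(3 - -7\right)\right)^{2} = \left(214 + \left(3 + 7\right)\right)^{2} = \left(214 + 10\right)^{2} = 224^{2} = 50176$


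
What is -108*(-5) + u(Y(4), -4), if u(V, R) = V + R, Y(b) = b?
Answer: 540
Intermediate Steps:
u(V, R) = R + V
-108*(-5) + u(Y(4), -4) = -108*(-5) + (-4 + 4) = 540 + 0 = 540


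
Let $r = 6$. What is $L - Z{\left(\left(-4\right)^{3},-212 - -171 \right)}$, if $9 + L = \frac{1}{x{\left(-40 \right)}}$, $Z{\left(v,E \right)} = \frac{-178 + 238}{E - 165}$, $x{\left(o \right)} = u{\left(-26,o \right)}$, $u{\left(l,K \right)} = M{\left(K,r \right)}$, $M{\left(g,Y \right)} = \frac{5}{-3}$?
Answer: $- \frac{4794}{515} \approx -9.3087$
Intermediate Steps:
$M{\left(g,Y \right)} = - \frac{5}{3}$ ($M{\left(g,Y \right)} = 5 \left(- \frac{1}{3}\right) = - \frac{5}{3}$)
$u{\left(l,K \right)} = - \frac{5}{3}$
$x{\left(o \right)} = - \frac{5}{3}$
$Z{\left(v,E \right)} = \frac{60}{-165 + E}$
$L = - \frac{48}{5}$ ($L = -9 + \frac{1}{- \frac{5}{3}} = -9 - \frac{3}{5} = - \frac{48}{5} \approx -9.6$)
$L - Z{\left(\left(-4\right)^{3},-212 - -171 \right)} = - \frac{48}{5} - \frac{60}{-165 - 41} = - \frac{48}{5} - \frac{60}{-206} = - \frac{48}{5} - 60 \left(- \frac{1}{206}\right) = - \frac{48}{5} - - \frac{30}{103} = - \frac{48}{5} + \frac{30}{103} = - \frac{4794}{515}$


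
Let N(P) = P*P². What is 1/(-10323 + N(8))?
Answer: -1/9811 ≈ -0.00010193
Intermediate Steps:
N(P) = P³
1/(-10323 + N(8)) = 1/(-10323 + 8³) = 1/(-10323 + 512) = 1/(-9811) = -1/9811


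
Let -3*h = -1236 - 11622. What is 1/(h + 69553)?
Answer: 1/73839 ≈ 1.3543e-5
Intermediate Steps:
h = 4286 (h = -(-1236 - 11622)/3 = -⅓*(-12858) = 4286)
1/(h + 69553) = 1/(4286 + 69553) = 1/73839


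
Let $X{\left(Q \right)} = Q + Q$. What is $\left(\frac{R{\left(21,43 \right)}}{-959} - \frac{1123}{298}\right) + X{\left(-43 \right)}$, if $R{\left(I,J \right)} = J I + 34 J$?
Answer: $- \frac{26358979}{285782} \approx -92.235$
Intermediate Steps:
$R{\left(I,J \right)} = 34 J + I J$ ($R{\left(I,J \right)} = I J + 34 J = 34 J + I J$)
$X{\left(Q \right)} = 2 Q$
$\left(\frac{R{\left(21,43 \right)}}{-959} - \frac{1123}{298}\right) + X{\left(-43 \right)} = \left(\frac{43 \left(34 + 21\right)}{-959} - \frac{1123}{298}\right) + 2 \left(-43\right) = \left(43 \cdot 55 \left(- \frac{1}{959}\right) - \frac{1123}{298}\right) - 86 = \left(2365 \left(- \frac{1}{959}\right) - \frac{1123}{298}\right) - 86 = \left(- \frac{2365}{959} - \frac{1123}{298}\right) - 86 = - \frac{1781727}{285782} - 86 = - \frac{26358979}{285782}$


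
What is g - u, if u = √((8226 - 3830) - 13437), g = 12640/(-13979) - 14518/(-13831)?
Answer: 28123282/193343549 - I*√9041 ≈ 0.14546 - 95.084*I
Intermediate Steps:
g = 28123282/193343549 (g = 12640*(-1/13979) - 14518*(-1/13831) = -12640/13979 + 14518/13831 = 28123282/193343549 ≈ 0.14546)
u = I*√9041 (u = √(4396 - 13437) = √(-9041) = I*√9041 ≈ 95.084*I)
g - u = 28123282/193343549 - I*√9041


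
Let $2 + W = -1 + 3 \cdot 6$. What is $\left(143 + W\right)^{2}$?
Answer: $24964$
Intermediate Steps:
$W = 15$ ($W = -2 + \left(-1 + 3 \cdot 6\right) = -2 + \left(-1 + 18\right) = -2 + 17 = 15$)
$\left(143 + W\right)^{2} = \left(143 + 15\right)^{2} = 158^{2} = 24964$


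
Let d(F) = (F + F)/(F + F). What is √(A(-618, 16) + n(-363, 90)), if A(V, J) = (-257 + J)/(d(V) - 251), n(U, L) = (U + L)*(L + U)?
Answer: √186324910/50 ≈ 273.00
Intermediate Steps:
d(F) = 1 (d(F) = (2*F)/((2*F)) = (2*F)*(1/(2*F)) = 1)
n(U, L) = (L + U)² (n(U, L) = (L + U)*(L + U) = (L + U)²)
A(V, J) = 257/250 - J/250 (A(V, J) = (-257 + J)/(1 - 251) = (-257 + J)/(-250) = (-257 + J)*(-1/250) = 257/250 - J/250)
√(A(-618, 16) + n(-363, 90)) = √((257/250 - 1/250*16) + (90 - 363)²) = √((257/250 - 8/125) + (-273)²) = √(241/250 + 74529) = √(18632491/250) = √186324910/50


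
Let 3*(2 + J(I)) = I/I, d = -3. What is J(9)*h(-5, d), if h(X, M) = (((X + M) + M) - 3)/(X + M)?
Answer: -35/12 ≈ -2.9167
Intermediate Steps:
J(I) = -5/3 (J(I) = -2 + (I/I)/3 = -2 + (1/3)*1 = -2 + 1/3 = -5/3)
h(X, M) = (-3 + X + 2*M)/(M + X) (h(X, M) = (((M + X) + M) - 3)/(M + X) = ((X + 2*M) - 3)/(M + X) = (-3 + X + 2*M)/(M + X))
J(9)*h(-5, d) = -5*(-3 - 5 + 2*(-3))/(3*(-3 - 5)) = -5*(-3 - 5 - 6)/(3*(-8)) = -(-5)*(-14)/24 = -5/3*7/4 = -35/12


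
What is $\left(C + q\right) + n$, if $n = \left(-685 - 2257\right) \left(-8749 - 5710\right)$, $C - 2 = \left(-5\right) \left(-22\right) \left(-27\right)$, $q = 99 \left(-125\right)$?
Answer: $42523035$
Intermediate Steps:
$q = -12375$
$C = -2968$ ($C = 2 + \left(-5\right) \left(-22\right) \left(-27\right) = 2 + 110 \left(-27\right) = 2 - 2970 = -2968$)
$n = 42538378$ ($n = \left(-2942\right) \left(-14459\right) = 42538378$)
$\left(C + q\right) + n = \left(-2968 - 12375\right) + 42538378 = -15343 + 42538378 = 42523035$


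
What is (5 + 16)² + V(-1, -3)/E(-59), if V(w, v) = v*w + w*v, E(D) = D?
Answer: 26013/59 ≈ 440.90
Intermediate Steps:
V(w, v) = 2*v*w (V(w, v) = v*w + v*w = 2*v*w)
(5 + 16)² + V(-1, -3)/E(-59) = (5 + 16)² + (2*(-3)*(-1))/(-59) = 21² + 6*(-1/59) = 441 - 6/59 = 26013/59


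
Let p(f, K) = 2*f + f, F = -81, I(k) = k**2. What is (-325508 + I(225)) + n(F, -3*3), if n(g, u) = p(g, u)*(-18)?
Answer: -270509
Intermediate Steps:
p(f, K) = 3*f
n(g, u) = -54*g (n(g, u) = (3*g)*(-18) = -54*g)
(-325508 + I(225)) + n(F, -3*3) = (-325508 + 225**2) - 54*(-81) = (-325508 + 50625) + 4374 = -274883 + 4374 = -270509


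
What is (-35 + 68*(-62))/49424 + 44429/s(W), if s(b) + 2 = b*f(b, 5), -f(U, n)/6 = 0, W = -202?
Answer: -1097933699/49424 ≈ -22215.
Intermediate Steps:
f(U, n) = 0 (f(U, n) = -6*0 = 0)
s(b) = -2 (s(b) = -2 + b*0 = -2 + 0 = -2)
(-35 + 68*(-62))/49424 + 44429/s(W) = (-35 + 68*(-62))/49424 + 44429/(-2) = (-35 - 4216)*(1/49424) + 44429*(-½) = -4251*1/49424 - 44429/2 = -4251/49424 - 44429/2 = -1097933699/49424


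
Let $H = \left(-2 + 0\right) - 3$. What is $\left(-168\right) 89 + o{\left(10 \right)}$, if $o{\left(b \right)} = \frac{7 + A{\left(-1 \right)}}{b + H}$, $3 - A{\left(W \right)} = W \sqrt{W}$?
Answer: $-14950 + \frac{i}{5} \approx -14950.0 + 0.2 i$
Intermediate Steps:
$H = -5$ ($H = -2 - 3 = -5$)
$A{\left(W \right)} = 3 - W^{\frac{3}{2}}$ ($A{\left(W \right)} = 3 - W \sqrt{W} = 3 - W^{\frac{3}{2}}$)
$o{\left(b \right)} = \frac{10 + i}{-5 + b}$ ($o{\left(b \right)} = \frac{7 + \left(3 - \left(-1\right)^{\frac{3}{2}}\right)}{b - 5} = \frac{7 + \left(3 - - i\right)}{-5 + b} = \frac{7 + \left(3 + i\right)}{-5 + b} = \frac{10 + i}{-5 + b}$)
$\left(-168\right) 89 + o{\left(10 \right)} = \left(-168\right) 89 + \frac{10 + i}{-5 + 10} = -14952 + \frac{10 + i}{5} = -14952 + \left(2 + \frac{i}{5}\right) = -14950 + \frac{i}{5}$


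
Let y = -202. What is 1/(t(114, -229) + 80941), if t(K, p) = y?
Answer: 1/80739 ≈ 1.2386e-5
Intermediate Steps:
t(K, p) = -202
1/(t(114, -229) + 80941) = 1/(-202 + 80941) = 1/80739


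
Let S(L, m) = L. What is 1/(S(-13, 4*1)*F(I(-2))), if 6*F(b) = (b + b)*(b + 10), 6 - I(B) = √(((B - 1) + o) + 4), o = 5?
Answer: -51/16250 - 11*√6/16250 ≈ -0.0047966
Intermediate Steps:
I(B) = 6 - √(8 + B) (I(B) = 6 - √(((B - 1) + 5) + 4) = 6 - √(((-1 + B) + 5) + 4) = 6 - √((4 + B) + 4) = 6 - √(8 + B))
F(b) = b*(10 + b)/3 (F(b) = ((b + b)*(b + 10))/6 = ((2*b)*(10 + b))/6 = (2*b*(10 + b))/6 = b*(10 + b)/3)
1/(S(-13, 4*1)*F(I(-2))) = 1/(-13*(6 - √(8 - 2))*(10 + (6 - √(8 - 2)))/3) = 1/(-13*(6 - √6)*(10 + (6 - √6))/3) = 1/(-13*(6 - √6)*(16 - √6)/3) = -3/(13*(6 - √6)*(16 - √6))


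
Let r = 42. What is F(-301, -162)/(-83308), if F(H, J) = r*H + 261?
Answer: 12381/83308 ≈ 0.14862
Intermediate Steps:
F(H, J) = 261 + 42*H (F(H, J) = 42*H + 261 = 261 + 42*H)
F(-301, -162)/(-83308) = (261 + 42*(-301))/(-83308) = (261 - 12642)*(-1/83308) = -12381*(-1/83308) = 12381/83308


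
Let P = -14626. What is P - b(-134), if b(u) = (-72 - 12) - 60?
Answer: -14482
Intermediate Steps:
b(u) = -144 (b(u) = -84 - 60 = -144)
P - b(-134) = -14626 - 1*(-144) = -14626 + 144 = -14482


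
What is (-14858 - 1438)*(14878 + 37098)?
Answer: -847000896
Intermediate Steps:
(-14858 - 1438)*(14878 + 37098) = -16296*51976 = -847000896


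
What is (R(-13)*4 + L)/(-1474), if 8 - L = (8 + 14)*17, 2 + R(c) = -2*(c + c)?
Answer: 83/737 ≈ 0.11262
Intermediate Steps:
R(c) = -2 - 4*c (R(c) = -2 - 2*(c + c) = -2 - 4*c)
L = -366 (L = 8 - (8 + 14)*17 = 8 - 22*17 = 8 - 1*374 = 8 - 374 = -366)
(R(-13)*4 + L)/(-1474) = ((-2 - 4*(-13))*4 - 366)/(-1474) = -((-2 + 52)*4 - 366)/1474 = -(50*4 - 366)/1474 = -(200 - 366)/1474 = -1/1474*(-166) = 83/737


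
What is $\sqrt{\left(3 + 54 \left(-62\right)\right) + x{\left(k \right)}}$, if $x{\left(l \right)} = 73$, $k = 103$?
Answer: $2 i \sqrt{818} \approx 57.201 i$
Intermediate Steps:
$\sqrt{\left(3 + 54 \left(-62\right)\right) + x{\left(k \right)}} = \sqrt{\left(3 + 54 \left(-62\right)\right) + 73} = \sqrt{\left(3 - 3348\right) + 73} = \sqrt{-3345 + 73} = \sqrt{-3272} = 2 i \sqrt{818}$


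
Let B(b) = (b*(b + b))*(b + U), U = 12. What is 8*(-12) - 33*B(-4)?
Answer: -8544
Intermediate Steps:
B(b) = 2*b²*(12 + b) (B(b) = (b*(b + b))*(b + 12) = (b*(2*b))*(12 + b) = (2*b²)*(12 + b) = 2*b²*(12 + b))
8*(-12) - 33*B(-4) = 8*(-12) - 66*(-4)²*(12 - 4) = -96 - 66*16*8 = -96 - 33*256 = -96 - 8448 = -8544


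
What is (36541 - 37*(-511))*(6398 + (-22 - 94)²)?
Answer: 1100864592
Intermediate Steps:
(36541 - 37*(-511))*(6398 + (-22 - 94)²) = (36541 + 18907)*(6398 + (-116)²) = 55448*(6398 + 13456) = 55448*19854 = 1100864592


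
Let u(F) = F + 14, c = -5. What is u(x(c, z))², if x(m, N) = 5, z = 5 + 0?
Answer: 361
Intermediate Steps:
z = 5
u(F) = 14 + F
u(x(c, z))² = (14 + 5)² = 19² = 361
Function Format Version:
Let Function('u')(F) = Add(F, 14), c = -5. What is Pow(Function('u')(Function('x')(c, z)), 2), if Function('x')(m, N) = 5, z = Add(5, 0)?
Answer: 361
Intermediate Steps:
z = 5
Function('u')(F) = Add(14, F)
Pow(Function('u')(Function('x')(c, z)), 2) = Pow(Add(14, 5), 2) = Pow(19, 2) = 361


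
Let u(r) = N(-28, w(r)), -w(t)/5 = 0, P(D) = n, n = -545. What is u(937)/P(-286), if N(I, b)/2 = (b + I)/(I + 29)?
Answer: 56/545 ≈ 0.10275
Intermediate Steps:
P(D) = -545
w(t) = 0 (w(t) = -5*0 = 0)
N(I, b) = 2*(I + b)/(29 + I) (N(I, b) = 2*((b + I)/(I + 29)) = 2*((I + b)/(29 + I)) = 2*(I + b)/(29 + I))
u(r) = -56 (u(r) = 2*(-28 + 0)/(29 - 28) = 2*(-28)/1 = 2*1*(-28) = -56)
u(937)/P(-286) = -56/(-545) = -56*(-1/545) = 56/545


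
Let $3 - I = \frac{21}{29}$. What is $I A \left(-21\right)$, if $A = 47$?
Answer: $- \frac{65142}{29} \approx -2246.3$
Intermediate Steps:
$I = \frac{66}{29}$ ($I = 3 - \frac{21}{29} = \frac{66}{29} \approx 2.2759$)
$I A \left(-21\right) = \frac{66}{29} \cdot 47 \left(-21\right) = \frac{3102}{29} \left(-21\right) = - \frac{65142}{29}$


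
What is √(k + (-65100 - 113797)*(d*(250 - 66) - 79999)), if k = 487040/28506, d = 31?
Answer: √2700071194523284095/14253 ≈ 1.1529e+5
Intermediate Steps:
k = 243520/14253 (k = 487040*(1/28506) = 243520/14253 ≈ 17.086)
√(k + (-65100 - 113797)*(d*(250 - 66) - 79999)) = √(243520/14253 + (-65100 - 113797)*(31*(250 - 66) - 79999)) = √(243520/14253 - 178897*(31*184 - 79999)) = √(243520/14253 - 178897*(5704 - 79999)) = √(243520/14253 - 178897*(-74295)) = √(243520/14253 + 13291152615) = √(189438798465115/14253) = √2700071194523284095/14253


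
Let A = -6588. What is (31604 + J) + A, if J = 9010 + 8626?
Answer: 42652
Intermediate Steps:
J = 17636
(31604 + J) + A = (31604 + 17636) - 6588 = 49240 - 6588 = 42652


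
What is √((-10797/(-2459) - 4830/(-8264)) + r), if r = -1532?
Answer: I*√39411572356541669/5080294 ≈ 39.077*I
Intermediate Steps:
√((-10797/(-2459) - 4830/(-8264)) + r) = √((-10797/(-2459) - 4830/(-8264)) - 1532) = √((-10797*(-1/2459) - 4830*(-1/8264)) - 1532) = √((10797/2459 + 2415/4132) - 1532) = √(50551689/10160588 - 1532) = √(-15515469127/10160588) = I*√39411572356541669/5080294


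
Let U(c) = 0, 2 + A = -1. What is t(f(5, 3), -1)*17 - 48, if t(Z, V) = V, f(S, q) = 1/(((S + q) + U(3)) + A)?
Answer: -65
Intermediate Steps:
A = -3 (A = -2 - 1 = -3)
f(S, q) = 1/(-3 + S + q) (f(S, q) = 1/(((S + q) + 0) - 3) = 1/((S + q) - 3) = 1/(-3 + S + q))
t(f(5, 3), -1)*17 - 48 = -1*17 - 48 = -17 - 48 = -65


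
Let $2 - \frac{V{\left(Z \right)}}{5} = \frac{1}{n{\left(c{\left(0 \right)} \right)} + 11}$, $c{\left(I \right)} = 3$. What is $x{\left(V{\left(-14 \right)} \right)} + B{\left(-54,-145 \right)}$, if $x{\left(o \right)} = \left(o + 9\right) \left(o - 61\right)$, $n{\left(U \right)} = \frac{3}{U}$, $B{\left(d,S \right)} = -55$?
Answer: $- \frac{145511}{144} \approx -1010.5$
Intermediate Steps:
$V{\left(Z \right)} = \frac{115}{12}$ ($V{\left(Z \right)} = 10 - \frac{5}{\frac{3}{3} + 11} = 10 - \frac{5}{3 \cdot \frac{1}{3} + 11} = 10 - \frac{5}{1 + 11} = 10 - \frac{5}{12} = \frac{115}{12}$)
$x{\left(o \right)} = \left(-61 + o\right) \left(9 + o\right)$ ($x{\left(o \right)} = \left(9 + o\right) \left(o + \left(-105 + 44\right)\right) = \left(9 + o\right) \left(o - 61\right) = \left(9 + o\right) \left(-61 + o\right) = \left(-61 + o\right) \left(9 + o\right)$)
$x{\left(V{\left(-14 \right)} \right)} + B{\left(-54,-145 \right)} = \left(-549 + \left(\frac{115}{12}\right)^{2} - \frac{1495}{3}\right) - 55 = \left(-549 + \frac{13225}{144} - \frac{1495}{3}\right) - 55 = - \frac{137591}{144} - 55 = - \frac{145511}{144}$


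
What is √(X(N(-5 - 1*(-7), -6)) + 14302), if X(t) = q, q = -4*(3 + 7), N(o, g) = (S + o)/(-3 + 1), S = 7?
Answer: √14262 ≈ 119.42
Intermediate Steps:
N(o, g) = -7/2 - o/2 (N(o, g) = (7 + o)/(-3 + 1) = (7 + o)/(-2) = (7 + o)*(-½) = -7/2 - o/2)
q = -40 (q = -4*10 = -40)
X(t) = -40
√(X(N(-5 - 1*(-7), -6)) + 14302) = √(-40 + 14302) = √14262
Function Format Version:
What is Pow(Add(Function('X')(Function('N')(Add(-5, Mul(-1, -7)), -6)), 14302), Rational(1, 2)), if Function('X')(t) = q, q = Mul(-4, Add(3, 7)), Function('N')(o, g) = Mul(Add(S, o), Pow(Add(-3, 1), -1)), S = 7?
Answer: Pow(14262, Rational(1, 2)) ≈ 119.42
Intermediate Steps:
Function('N')(o, g) = Add(Rational(-7, 2), Mul(Rational(-1, 2), o)) (Function('N')(o, g) = Mul(Add(7, o), Pow(Add(-3, 1), -1)) = Mul(Add(7, o), Pow(-2, -1)) = Mul(Add(7, o), Rational(-1, 2)) = Add(Rational(-7, 2), Mul(Rational(-1, 2), o)))
q = -40 (q = Mul(-4, 10) = -40)
Function('X')(t) = -40
Pow(Add(Function('X')(Function('N')(Add(-5, Mul(-1, -7)), -6)), 14302), Rational(1, 2)) = Pow(Add(-40, 14302), Rational(1, 2)) = Pow(14262, Rational(1, 2))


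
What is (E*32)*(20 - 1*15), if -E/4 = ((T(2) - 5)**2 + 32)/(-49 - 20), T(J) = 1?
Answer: 10240/23 ≈ 445.22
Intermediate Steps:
E = 64/23 (E = -4*((1 - 5)**2 + 32)/(-49 - 20) = -4*((-4)**2 + 32)/(-69) = -4*(16 + 32)*(-1)/69 = -192*(-1)/69 = -4*(-16/23) = 64/23 ≈ 2.7826)
(E*32)*(20 - 1*15) = ((64/23)*32)*(20 - 1*15) = 2048*(20 - 15)/23 = (2048/23)*5 = 10240/23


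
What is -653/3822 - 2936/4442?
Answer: -7061009/8488662 ≈ -0.83182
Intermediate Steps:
-653/3822 - 2936/4442 = -653*1/3822 - 2936*1/4442 = -653/3822 - 1468/2221 = -7061009/8488662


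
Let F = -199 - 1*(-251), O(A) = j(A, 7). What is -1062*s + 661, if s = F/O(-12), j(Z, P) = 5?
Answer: -51919/5 ≈ -10384.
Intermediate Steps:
O(A) = 5
F = 52 (F = -199 + 251 = 52)
s = 52/5 ≈ 10.400
-1062*s + 661 = -1062*52/5 + 661 = -55224/5 + 661 = -51919/5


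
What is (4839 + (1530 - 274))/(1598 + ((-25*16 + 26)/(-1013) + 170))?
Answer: 6174235/1791358 ≈ 3.4467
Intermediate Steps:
(4839 + (1530 - 274))/(1598 + ((-25*16 + 26)/(-1013) + 170)) = (4839 + 1256)/(1598 + ((-400 + 26)*(-1/1013) + 170)) = 6095/(1598 + (-374*(-1/1013) + 170)) = 6095/(1598 + (374/1013 + 170)) = 6095/(1598 + 172584/1013) = 6095/(1791358/1013) = 6095*(1013/1791358) = 6174235/1791358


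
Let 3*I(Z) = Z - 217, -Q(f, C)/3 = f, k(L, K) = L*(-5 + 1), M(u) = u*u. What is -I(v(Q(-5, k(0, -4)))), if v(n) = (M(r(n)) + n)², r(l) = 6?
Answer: -2384/3 ≈ -794.67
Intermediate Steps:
M(u) = u²
k(L, K) = -4*L (k(L, K) = L*(-4) = -4*L)
Q(f, C) = -3*f
v(n) = (36 + n)² (v(n) = (6² + n)² = (36 + n)²)
I(Z) = -217/3 + Z/3 (I(Z) = (Z - 217)/3 = (-217 + Z)/3 = -217/3 + Z/3)
-I(v(Q(-5, k(0, -4)))) = -(-217/3 + (36 - 3*(-5))²/3) = -(-217/3 + (36 + 15)²/3) = -(-217/3 + (⅓)*51²) = -(-217/3 + (⅓)*2601) = -(-217/3 + 867) = -1*2384/3 = -2384/3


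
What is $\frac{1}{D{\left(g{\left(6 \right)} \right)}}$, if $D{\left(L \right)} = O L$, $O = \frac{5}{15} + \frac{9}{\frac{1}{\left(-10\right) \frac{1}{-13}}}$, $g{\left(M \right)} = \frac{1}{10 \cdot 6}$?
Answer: $\frac{2340}{283} \approx 8.2686$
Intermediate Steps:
$g{\left(M \right)} = \frac{1}{60}$ ($g{\left(M \right)} = \frac{1}{10} \cdot \frac{1}{6} = \frac{1}{60}$)
$O = \frac{283}{39}$ ($O = 5 \cdot \frac{1}{15} + \frac{9}{\frac{1}{\left(-10\right) \left(- \frac{1}{13}\right)}} = \frac{1}{3} + \frac{9}{\frac{1}{\frac{10}{13}}} = \frac{1}{3} + \frac{9}{\frac{13}{10}} = \frac{1}{3} + 9 \cdot \frac{10}{13} = \frac{1}{3} + \frac{90}{13} = \frac{283}{39} \approx 7.2564$)
$D{\left(L \right)} = \frac{283 L}{39}$
$\frac{1}{D{\left(g{\left(6 \right)} \right)}} = \frac{1}{\frac{283}{39} \cdot \frac{1}{60}} = \frac{1}{\frac{283}{2340}} = \frac{2340}{283}$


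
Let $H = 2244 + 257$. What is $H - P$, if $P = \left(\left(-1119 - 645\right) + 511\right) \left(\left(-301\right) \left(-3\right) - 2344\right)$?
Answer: $-1803072$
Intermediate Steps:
$H = 2501$
$P = 1805573$ ($P = \left(-1764 + 511\right) \left(903 - 2344\right) = \left(-1253\right) \left(-1441\right) = 1805573$)
$H - P = 2501 - 1805573 = -1803072$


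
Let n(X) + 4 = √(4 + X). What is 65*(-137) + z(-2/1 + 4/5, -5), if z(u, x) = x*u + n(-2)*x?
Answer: -8879 - 5*√2 ≈ -8886.1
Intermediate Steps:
n(X) = -4 + √(4 + X)
z(u, x) = u*x + x*(-4 + √2) (z(u, x) = x*u + (-4 + √(4 - 2))*x = u*x + (-4 + √2)*x = u*x + x*(-4 + √2))
65*(-137) + z(-2/1 + 4/5, -5) = 65*(-137) - 5*(-4 + (-2/1 + 4/5) + √2) = -8905 - 5*(-4 + (-2*1 + 4*(⅕)) + √2) = -8905 - 5*(-4 + (-2 + ⅘) + √2) = -8905 - 5*(-4 - 6/5 + √2) = -8905 - 5*(-26/5 + √2) = -8905 + (26 - 5*√2) = -8879 - 5*√2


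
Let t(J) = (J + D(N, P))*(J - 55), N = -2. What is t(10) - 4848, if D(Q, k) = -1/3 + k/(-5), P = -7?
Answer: -5346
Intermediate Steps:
D(Q, k) = -⅓ - k/5 (D(Q, k) = -1*⅓ + k*(-⅕) = -⅓ - k/5)
t(J) = (-55 + J)*(16/15 + J) (t(J) = (J + (-⅓ - ⅕*(-7)))*(J - 55) = (J + (-⅓ + 7/5))*(-55 + J) = (J + 16/15)*(-55 + J) = (16/15 + J)*(-55 + J) = (-55 + J)*(16/15 + J))
t(10) - 4848 = (-176/3 + 10² - 809/15*10) - 4848 = (-176/3 + 100 - 1618/3) - 4848 = -498 - 4848 = -5346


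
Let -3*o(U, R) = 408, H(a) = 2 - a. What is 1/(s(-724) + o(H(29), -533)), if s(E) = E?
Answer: -1/860 ≈ -0.0011628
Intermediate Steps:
o(U, R) = -136 (o(U, R) = -⅓*408 = -136)
1/(s(-724) + o(H(29), -533)) = 1/(-724 - 136) = 1/(-860) = -1/860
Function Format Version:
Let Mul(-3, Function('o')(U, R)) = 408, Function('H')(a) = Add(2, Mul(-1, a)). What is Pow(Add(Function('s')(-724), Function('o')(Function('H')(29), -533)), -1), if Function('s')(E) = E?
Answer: Rational(-1, 860) ≈ -0.0011628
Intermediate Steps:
Function('o')(U, R) = -136 (Function('o')(U, R) = Mul(Rational(-1, 3), 408) = -136)
Pow(Add(Function('s')(-724), Function('o')(Function('H')(29), -533)), -1) = Pow(Add(-724, -136), -1) = Pow(-860, -1) = Rational(-1, 860)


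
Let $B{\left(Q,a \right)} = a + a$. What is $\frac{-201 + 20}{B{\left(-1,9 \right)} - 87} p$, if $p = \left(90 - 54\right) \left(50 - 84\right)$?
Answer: $- \frac{73848}{23} \approx -3210.8$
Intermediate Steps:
$B{\left(Q,a \right)} = 2 a$
$p = -1224$ ($p = 36 \left(-34\right) = -1224$)
$\frac{-201 + 20}{B{\left(-1,9 \right)} - 87} p = \frac{-201 + 20}{2 \cdot 9 - 87} \left(-1224\right) = - \frac{181}{18 - 87} \left(-1224\right) = - \frac{181}{-69} \left(-1224\right) = \left(-181\right) \left(- \frac{1}{69}\right) \left(-1224\right) = \frac{181}{69} \left(-1224\right) = - \frac{73848}{23}$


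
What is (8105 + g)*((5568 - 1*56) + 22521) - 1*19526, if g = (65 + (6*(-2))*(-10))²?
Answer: 1186617364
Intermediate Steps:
g = 34225 (g = (65 - 12*(-10))² = (65 + 120)² = 185² = 34225)
(8105 + g)*((5568 - 1*56) + 22521) - 1*19526 = (8105 + 34225)*((5568 - 1*56) + 22521) - 1*19526 = 42330*((5568 - 56) + 22521) - 19526 = 42330*(5512 + 22521) - 19526 = 42330*28033 - 19526 = 1186636890 - 19526 = 1186617364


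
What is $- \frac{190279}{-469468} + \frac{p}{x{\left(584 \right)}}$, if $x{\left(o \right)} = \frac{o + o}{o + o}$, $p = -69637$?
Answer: $- \frac{32692152837}{469468} \approx -69637.0$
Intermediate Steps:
$x{\left(o \right)} = 1$ ($x{\left(o \right)} = \frac{2 o}{2 o} = 2 o \frac{1}{2 o} = 1$)
$- \frac{190279}{-469468} + \frac{p}{x{\left(584 \right)}} = - \frac{190279}{-469468} - \frac{69637}{1} = \left(-190279\right) \left(- \frac{1}{469468}\right) - 69637 = \frac{190279}{469468} - 69637 = - \frac{32692152837}{469468}$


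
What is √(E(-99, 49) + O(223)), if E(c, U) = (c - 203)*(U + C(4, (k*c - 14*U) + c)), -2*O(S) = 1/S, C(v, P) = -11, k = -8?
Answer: I*√2282760462/446 ≈ 107.13*I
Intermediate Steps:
O(S) = -1/(2*S)
E(c, U) = (-203 + c)*(-11 + U) (E(c, U) = (c - 203)*(U - 11) = (-203 + c)*(-11 + U))
√(E(-99, 49) + O(223)) = √((2233 - 203*49 - 11*(-99) + 49*(-99)) - ½/223) = √((2233 - 9947 + 1089 - 4851) - ½*1/223) = √(-11476 - 1/446) = √(-5118297/446) = I*√2282760462/446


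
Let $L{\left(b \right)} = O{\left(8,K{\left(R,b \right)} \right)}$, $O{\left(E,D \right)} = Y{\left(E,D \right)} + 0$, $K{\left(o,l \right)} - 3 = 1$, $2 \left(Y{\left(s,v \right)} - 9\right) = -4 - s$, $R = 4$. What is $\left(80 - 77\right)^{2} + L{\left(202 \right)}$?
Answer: $12$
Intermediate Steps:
$Y{\left(s,v \right)} = 7 - \frac{s}{2}$ ($Y{\left(s,v \right)} = 9 + \frac{-4 - s}{2} = 9 - \left(2 + \frac{s}{2}\right) = 7 - \frac{s}{2}$)
$K{\left(o,l \right)} = 4$ ($K{\left(o,l \right)} = 3 + 1 = 4$)
$O{\left(E,D \right)} = 7 - \frac{E}{2}$ ($O{\left(E,D \right)} = \left(7 - \frac{E}{2}\right) + 0 = 7 - \frac{E}{2}$)
$L{\left(b \right)} = 3$ ($L{\left(b \right)} = 7 - 4 = 3$)
$\left(80 - 77\right)^{2} + L{\left(202 \right)} = \left(80 - 77\right)^{2} + 3 = 3^{2} + 3 = 9 + 3 = 12$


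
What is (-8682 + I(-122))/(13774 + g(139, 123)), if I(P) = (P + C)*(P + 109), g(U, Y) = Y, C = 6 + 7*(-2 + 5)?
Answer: -7447/13897 ≈ -0.53587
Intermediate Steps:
C = 27 (C = 6 + 7*3 = 6 + 21 = 27)
I(P) = (27 + P)*(109 + P) (I(P) = (P + 27)*(P + 109) = (27 + P)*(109 + P))
(-8682 + I(-122))/(13774 + g(139, 123)) = (-8682 + (2943 + (-122)² + 136*(-122)))/(13774 + 123) = (-8682 + (2943 + 14884 - 16592))/13897 = (-8682 + 1235)*(1/13897) = -7447*1/13897 = -7447/13897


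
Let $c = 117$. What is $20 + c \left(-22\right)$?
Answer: $-2554$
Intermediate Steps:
$20 + c \left(-22\right) = 20 + 117 \left(-22\right) = 20 - 2574 = -2554$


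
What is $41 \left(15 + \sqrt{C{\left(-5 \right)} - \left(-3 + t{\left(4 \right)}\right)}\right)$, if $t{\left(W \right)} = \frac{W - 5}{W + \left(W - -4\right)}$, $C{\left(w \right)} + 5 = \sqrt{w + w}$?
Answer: $615 + \frac{41 \sqrt{-69 + 36 i \sqrt{10}}}{6} \approx 653.69 + 68.695 i$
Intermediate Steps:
$C{\left(w \right)} = -5 + \sqrt{2} \sqrt{w}$ ($C{\left(w \right)} = -5 + \sqrt{w + w} = -5 + \sqrt{2 w} = -5 + \sqrt{2} \sqrt{w}$)
$t{\left(W \right)} = \frac{-5 + W}{4 + 2 W}$ ($t{\left(W \right)} = \frac{-5 + W}{W + \left(W + 4\right)} = \frac{-5 + W}{W + \left(4 + W\right)} = \frac{-5 + W}{4 + 2 W}$)
$41 \left(15 + \sqrt{C{\left(-5 \right)} - \left(-3 + t{\left(4 \right)}\right)}\right) = 41 \left(15 + \sqrt{\left(-5 + \sqrt{2} \sqrt{-5}\right) + \left(3 - \frac{-5 + 4}{2 \left(2 + 4\right)}\right)}\right) = 41 \left(15 + \sqrt{\left(-5 + \sqrt{2} i \sqrt{5}\right) + \left(3 - \frac{1}{2} \cdot \frac{1}{6} \left(-1\right)\right)}\right) = 41 \left(15 + \sqrt{\left(-5 + i \sqrt{10}\right) + \left(3 - \frac{1}{2} \cdot \frac{1}{6} \left(-1\right)\right)}\right) = 41 \left(15 + \sqrt{\left(-5 + i \sqrt{10}\right) + \left(3 - - \frac{1}{12}\right)}\right) = 41 \left(15 + \sqrt{\left(-5 + i \sqrt{10}\right) + \left(3 + \frac{1}{12}\right)}\right) = 41 \left(15 + \sqrt{\left(-5 + i \sqrt{10}\right) + \frac{37}{12}}\right) = 41 \left(15 + \sqrt{- \frac{23}{12} + i \sqrt{10}}\right) = 615 + 41 \sqrt{- \frac{23}{12} + i \sqrt{10}}$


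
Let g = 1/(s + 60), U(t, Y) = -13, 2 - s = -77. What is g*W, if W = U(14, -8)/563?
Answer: -13/78257 ≈ -0.00016612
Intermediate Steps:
s = 79 (s = 2 - 1*(-77) = 2 + 77 = 79)
W = -13/563 ≈ -0.023091
g = 1/139 (g = 1/(79 + 60) = 1/139 ≈ 0.0071942)
g*W = (1/139)*(-13/563) = -13/78257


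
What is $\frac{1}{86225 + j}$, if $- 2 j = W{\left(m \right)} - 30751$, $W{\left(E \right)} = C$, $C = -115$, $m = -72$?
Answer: $\frac{1}{101658} \approx 9.8369 \cdot 10^{-6}$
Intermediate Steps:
$W{\left(E \right)} = -115$
$j = 15433$ ($j = - \frac{-115 - 30751}{2} = \left(- \frac{1}{2}\right) \left(-30866\right) = 15433$)
$\frac{1}{86225 + j} = \frac{1}{86225 + 15433} = \frac{1}{101658}$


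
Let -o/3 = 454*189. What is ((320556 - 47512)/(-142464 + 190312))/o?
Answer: -68261/3079234116 ≈ -2.2168e-5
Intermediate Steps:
o = -257418 (o = -1362*189 = -3*85806 = -257418)
((320556 - 47512)/(-142464 + 190312))/o = ((320556 - 47512)/(-142464 + 190312))/(-257418) = (273044/47848)*(-1/257418) = (273044*(1/47848))*(-1/257418) = (68261/11962)*(-1/257418) = -68261/3079234116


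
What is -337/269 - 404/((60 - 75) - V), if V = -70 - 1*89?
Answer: -39301/9684 ≈ -4.0583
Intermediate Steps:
V = -159 (V = -70 - 89 = -159)
-337/269 - 404/((60 - 75) - V) = -337/269 - 404/((60 - 75) - 1*(-159)) = -337*1/269 - 404/(-15 + 159) = -337/269 - 404/144 = -337/269 - 404*1/144 = -337/269 - 101/36 = -39301/9684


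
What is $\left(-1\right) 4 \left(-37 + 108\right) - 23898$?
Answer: $-24182$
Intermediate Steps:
$\left(-1\right) 4 \left(-37 + 108\right) - 23898 = \left(-4\right) 71 - 23898 = -284 - 23898 = -24182$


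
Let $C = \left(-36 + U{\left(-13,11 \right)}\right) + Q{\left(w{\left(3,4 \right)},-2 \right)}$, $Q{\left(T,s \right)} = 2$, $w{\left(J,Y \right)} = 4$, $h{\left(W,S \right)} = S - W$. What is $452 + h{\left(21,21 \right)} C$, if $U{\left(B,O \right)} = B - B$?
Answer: $452$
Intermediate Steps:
$U{\left(B,O \right)} = 0$
$C = -34$ ($C = \left(-36 + 0\right) + 2 = -36 + 2 = -34$)
$452 + h{\left(21,21 \right)} C = 452 + \left(21 - 21\right) \left(-34\right) = 452 + 0 \left(-34\right) = 452 + 0 = 452$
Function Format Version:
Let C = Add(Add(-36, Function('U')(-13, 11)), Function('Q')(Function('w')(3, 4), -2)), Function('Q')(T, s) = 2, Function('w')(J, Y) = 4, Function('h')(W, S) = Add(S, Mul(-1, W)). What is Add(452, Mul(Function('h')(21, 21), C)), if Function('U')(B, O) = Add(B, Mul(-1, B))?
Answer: 452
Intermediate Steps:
Function('U')(B, O) = 0
C = -34 (C = Add(Add(-36, 0), 2) = Add(-36, 2) = -34)
Add(452, Mul(Function('h')(21, 21), C)) = Add(452, Mul(Add(21, Mul(-1, 21)), -34)) = Add(452, Mul(Add(21, -21), -34)) = Add(452, Mul(0, -34)) = Add(452, 0) = 452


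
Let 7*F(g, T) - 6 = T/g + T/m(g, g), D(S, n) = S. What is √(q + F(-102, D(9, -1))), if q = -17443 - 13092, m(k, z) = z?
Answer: I*√432394354/119 ≈ 174.74*I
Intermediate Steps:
F(g, T) = 6/7 + 2*T/(7*g) (F(g, T) = 6/7 + (T/g + T/g)/7 = 6/7 + (2*T/g)/7 = 6/7 + 2*T/(7*g))
q = -30535
√(q + F(-102, D(9, -1))) = √(-30535 + (2/7)*(9 + 3*(-102))/(-102)) = √(-30535 + (2/7)*(-1/102)*(9 - 306)) = √(-30535 + (2/7)*(-1/102)*(-297)) = √(-30535 + 99/119) = √(-3633566/119) = I*√432394354/119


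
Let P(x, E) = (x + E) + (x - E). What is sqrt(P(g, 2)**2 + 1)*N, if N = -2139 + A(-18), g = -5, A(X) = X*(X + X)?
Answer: -1491*sqrt(101) ≈ -14984.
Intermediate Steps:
A(X) = 2*X**2 (A(X) = X*(2*X) = 2*X**2)
N = -1491 (N = -2139 + 2*(-18)**2 = -2139 + 2*324 = -2139 + 648 = -1491)
P(x, E) = 2*x (P(x, E) = (E + x) + (x - E) = 2*x)
sqrt(P(g, 2)**2 + 1)*N = sqrt((2*(-5))**2 + 1)*(-1491) = sqrt((-10)**2 + 1)*(-1491) = sqrt(100 + 1)*(-1491) = sqrt(101)*(-1491) = -1491*sqrt(101)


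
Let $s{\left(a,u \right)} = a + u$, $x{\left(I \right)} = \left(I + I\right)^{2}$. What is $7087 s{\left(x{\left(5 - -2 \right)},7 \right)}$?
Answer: $1438661$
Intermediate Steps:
$x{\left(I \right)} = 4 I^{2}$ ($x{\left(I \right)} = \left(2 I\right)^{2} = 4 I^{2}$)
$7087 s{\left(x{\left(5 - -2 \right)},7 \right)} = 7087 \left(4 \left(5 - -2\right)^{2} + 7\right) = 7087 \left(4 \left(5 + 2\right)^{2} + 7\right) = 7087 \left(4 \cdot 7^{2} + 7\right) = 7087 \left(4 \cdot 49 + 7\right) = 7087 \left(196 + 7\right) = 7087 \cdot 203 = 1438661$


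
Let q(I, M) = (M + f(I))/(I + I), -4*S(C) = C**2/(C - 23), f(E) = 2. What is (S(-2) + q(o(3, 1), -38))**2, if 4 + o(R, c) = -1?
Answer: 8281/625 ≈ 13.250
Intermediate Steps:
o(R, c) = -5 (o(R, c) = -4 - 1 = -5)
S(C) = -C**2/(4*(-23 + C)) (S(C) = -C**2/(4*(C - 23)) = -C**2/(4*(-23 + C)))
q(I, M) = (2 + M)/(2*I) (q(I, M) = (M + 2)/(I + I) = (2 + M)/((2*I)) = (2 + M)*(1/(2*I)) = (2 + M)/(2*I))
(S(-2) + q(o(3, 1), -38))**2 = (-1*(-2)**2/(-92 + 4*(-2)) + (1/2)*(2 - 38)/(-5))**2 = (-1*4/(-92 - 8) + (1/2)*(-1/5)*(-36))**2 = (-1*4/(-100) + 18/5)**2 = (-1*4*(-1/100) + 18/5)**2 = (1/25 + 18/5)**2 = (91/25)**2 = 8281/625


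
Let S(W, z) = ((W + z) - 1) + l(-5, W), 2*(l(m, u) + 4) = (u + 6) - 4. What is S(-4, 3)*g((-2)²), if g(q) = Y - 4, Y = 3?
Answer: 7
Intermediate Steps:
l(m, u) = -3 + u/2 (l(m, u) = -4 + ((u + 6) - 4)/2 = -4 + ((6 + u) - 4)/2 = -4 + (2 + u)/2 = -4 + (1 + u/2) = -3 + u/2)
S(W, z) = -4 + z + 3*W/2 (S(W, z) = ((W + z) - 1) + (-3 + W/2) = (-1 + W + z) + (-3 + W/2) = -4 + z + 3*W/2)
g(q) = -1 (g(q) = 3 - 4 = -1)
S(-4, 3)*g((-2)²) = (-4 + 3 + (3/2)*(-4))*(-1) = (-4 + 3 - 6)*(-1) = -7*(-1) = 7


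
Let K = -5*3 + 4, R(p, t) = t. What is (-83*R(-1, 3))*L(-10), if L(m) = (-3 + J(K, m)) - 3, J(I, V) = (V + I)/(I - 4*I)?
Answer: 18177/11 ≈ 1652.5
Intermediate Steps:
K = -11 (K = -15 + 4 = -11)
J(I, V) = -(I + V)/(3*I) (J(I, V) = (I + V)/((-3*I)) = (I + V)*(-1/(3*I)) = -(I + V)/(3*I))
L(m) = -19/3 + m/33 (L(m) = (-3 + (⅓)*(-1*(-11) - m)/(-11)) - 3 = (-3 + (⅓)*(-1/11)*(11 - m)) - 3 = (-3 + (-⅓ + m/33)) - 3 = (-10/3 + m/33) - 3 = -19/3 + m/33)
(-83*R(-1, 3))*L(-10) = (-83*3)*(-19/3 + (1/33)*(-10)) = -249*(-19/3 - 10/33) = -249*(-73/11) = 18177/11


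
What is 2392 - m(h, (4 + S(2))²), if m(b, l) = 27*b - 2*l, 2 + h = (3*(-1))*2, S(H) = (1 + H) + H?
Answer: 2770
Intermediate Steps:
S(H) = 1 + 2*H
h = -8 (h = -2 + (3*(-1))*2 = -2 - 3*2 = -2 - 6 = -8)
m(b, l) = -2*l + 27*b
2392 - m(h, (4 + S(2))²) = 2392 - (-2*(4 + (1 + 2*2))² + 27*(-8)) = 2392 - (-2*(4 + (1 + 4))² - 216) = 2392 - (-2*(4 + 5)² - 216) = 2392 - (-2*9² - 216) = 2392 - (-2*81 - 216) = 2392 - (-162 - 216) = 2392 - 1*(-378) = 2392 + 378 = 2770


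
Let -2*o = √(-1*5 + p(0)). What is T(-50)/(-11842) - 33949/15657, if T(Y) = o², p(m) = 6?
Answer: -94594817/43625928 ≈ -2.1683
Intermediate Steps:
o = -½ (o = -√(-1*5 + 6)/2 = -√(-5 + 6)/2 = -√1/2 = -½*1 = -½ ≈ -0.50000)
T(Y) = ¼ (T(Y) = (-½)² = ¼)
T(-50)/(-11842) - 33949/15657 = (¼)/(-11842) - 33949/15657 = (¼)*(-1/11842) - 33949*1/15657 = -1/47368 - 1997/921 = -94594817/43625928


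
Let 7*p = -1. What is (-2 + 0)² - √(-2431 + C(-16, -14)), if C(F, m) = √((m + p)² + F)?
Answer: 4 - √(-119119 + 7*√9017)/7 ≈ 4.0 - 49.167*I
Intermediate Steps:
p = -⅐ (p = (⅐)*(-1) = -⅐ ≈ -0.14286)
C(F, m) = √(F + (-⅐ + m)²) (C(F, m) = √((m - ⅐)² + F) = √((-⅐ + m)² + F) = √(F + (-⅐ + m)²))
(-2 + 0)² - √(-2431 + C(-16, -14)) = (-2 + 0)² - √(-2431 + √((-1 + 7*(-14))² + 49*(-16))/7) = (-2)² - √(-2431 + √((-1 - 98)² - 784)/7) = 4 - √(-2431 + √((-99)² - 784)/7) = 4 - √(-2431 + √(9801 - 784)/7) = 4 - √(-2431 + √9017/7)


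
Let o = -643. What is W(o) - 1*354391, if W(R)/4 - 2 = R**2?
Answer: 1299413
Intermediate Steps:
W(R) = 8 + 4*R**2
W(o) - 1*354391 = (8 + 4*(-643)**2) - 1*354391 = (8 + 4*413449) - 354391 = (8 + 1653796) - 354391 = 1653804 - 354391 = 1299413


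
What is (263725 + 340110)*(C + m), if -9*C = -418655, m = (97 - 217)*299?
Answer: 57808143725/9 ≈ 6.4231e+9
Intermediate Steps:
m = -35880 (m = -120*299 = -35880)
C = 418655/9 (C = -⅑*(-418655) = 418655/9 ≈ 46517.)
(263725 + 340110)*(C + m) = (263725 + 340110)*(418655/9 - 35880) = 603835*(95735/9) = 57808143725/9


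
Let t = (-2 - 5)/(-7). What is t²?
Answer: 1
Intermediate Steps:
t = 1 (t = -⅐*(-7) = 1)
t² = 1² = 1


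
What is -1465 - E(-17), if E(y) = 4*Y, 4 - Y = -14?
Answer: -1537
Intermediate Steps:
Y = 18 (Y = 4 - 1*(-14) = 4 + 14 = 18)
E(y) = 72 (E(y) = 4*18 = 72)
-1465 - E(-17) = -1465 - 1*72 = -1465 - 72 = -1537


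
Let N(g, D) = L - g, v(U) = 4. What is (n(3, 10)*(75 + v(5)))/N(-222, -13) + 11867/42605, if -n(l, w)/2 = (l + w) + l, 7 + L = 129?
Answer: -12952899/1832015 ≈ -7.0703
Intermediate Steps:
L = 122 (L = -7 + 129 = 122)
n(l, w) = -4*l - 2*w (n(l, w) = -2*((l + w) + l) = -2*(w + 2*l) = -4*l - 2*w)
N(g, D) = 122 - g
(n(3, 10)*(75 + v(5)))/N(-222, -13) + 11867/42605 = ((-4*3 - 2*10)*(75 + 4))/(122 - 1*(-222)) + 11867/42605 = ((-12 - 20)*79)/(122 + 222) + 11867*(1/42605) = -32*79/344 + 11867/42605 = -2528*1/344 + 11867/42605 = -316/43 + 11867/42605 = -12952899/1832015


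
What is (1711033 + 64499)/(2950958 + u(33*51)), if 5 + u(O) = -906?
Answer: 591844/983349 ≈ 0.60187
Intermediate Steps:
u(O) = -911 (u(O) = -5 - 906 = -911)
(1711033 + 64499)/(2950958 + u(33*51)) = (1711033 + 64499)/(2950958 - 911) = 1775532/2950047 = 1775532*(1/2950047) = 591844/983349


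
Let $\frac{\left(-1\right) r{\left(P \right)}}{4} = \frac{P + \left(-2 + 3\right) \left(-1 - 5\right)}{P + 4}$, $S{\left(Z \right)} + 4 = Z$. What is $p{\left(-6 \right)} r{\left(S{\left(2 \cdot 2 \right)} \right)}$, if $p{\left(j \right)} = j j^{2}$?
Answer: $-1296$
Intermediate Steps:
$S{\left(Z \right)} = -4 + Z$
$r{\left(P \right)} = - \frac{4 \left(-6 + P\right)}{4 + P}$ ($r{\left(P \right)} = - 4 \frac{P + \left(-2 + 3\right) \left(-1 - 5\right)}{P + 4} = - 4 \frac{P + 1 \left(-6\right)}{4 + P} = - 4 \frac{P - 6}{4 + P} = - 4 \frac{-6 + P}{4 + P} = - \frac{4 \left(-6 + P\right)}{4 + P}$)
$p{\left(j \right)} = j^{3}$
$p{\left(-6 \right)} r{\left(S{\left(2 \cdot 2 \right)} \right)} = \left(-6\right)^{3} \frac{4 \left(6 - \left(-4 + 2 \cdot 2\right)\right)}{4 + \left(-4 + 2 \cdot 2\right)} = - 216 \frac{4 \left(6 - \left(-4 + 4\right)\right)}{4 + \left(-4 + 4\right)} = - 216 \frac{4 \left(6 - 0\right)}{4 + 0} = - 216 \frac{4 \left(6 + 0\right)}{4} = - 216 \cdot 4 \cdot \frac{1}{4} \cdot 6 = \left(-216\right) 6 = -1296$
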